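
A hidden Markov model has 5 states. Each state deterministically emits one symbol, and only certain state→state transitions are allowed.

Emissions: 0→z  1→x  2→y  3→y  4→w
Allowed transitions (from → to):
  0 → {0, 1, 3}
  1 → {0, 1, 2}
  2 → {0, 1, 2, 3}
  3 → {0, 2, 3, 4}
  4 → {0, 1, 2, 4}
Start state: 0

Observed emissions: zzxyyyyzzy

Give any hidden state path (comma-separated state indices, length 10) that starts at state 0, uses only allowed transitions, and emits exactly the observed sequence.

0,0,1,2,2,2,2,0,0,3

  [0] z  {0}  => 0  start
  [1] z  {0}  => 0  0->0 ok
  [2] x  {1}  => 1  0->1 ok
  [3] y  {2,3}  => 2  1->2 ok
  [4] y  {2,3}  => 2  2->2 ok
  [5] y  {2,3}  => 2  2->2 ok
  [6] y  {2,3}  => 2  2->2 ok
  [7] z  {0}  => 0  2->0 ok
  [8] z  {0}  => 0  0->0 ok
  [9] y  {2,3}  => 3  0->3 ok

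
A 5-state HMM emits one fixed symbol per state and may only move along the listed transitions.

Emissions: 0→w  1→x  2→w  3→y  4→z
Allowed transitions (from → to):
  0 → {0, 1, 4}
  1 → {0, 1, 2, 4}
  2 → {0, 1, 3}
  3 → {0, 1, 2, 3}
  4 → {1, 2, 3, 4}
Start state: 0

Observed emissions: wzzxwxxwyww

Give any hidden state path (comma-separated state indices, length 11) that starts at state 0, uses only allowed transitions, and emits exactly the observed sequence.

  pos 0: w in {0,2}, choose 0; start
  pos 1: z in {4}, choose 4; 0->4 ok
  pos 2: z in {4}, choose 4; 4->4 ok
  pos 3: x in {1}, choose 1; 4->1 ok
  pos 4: w in {0,2}, choose 0; 1->0 ok
  pos 5: x in {1}, choose 1; 0->1 ok
  pos 6: x in {1}, choose 1; 1->1 ok
  pos 7: w in {0,2}, choose 2; 1->2 ok
  pos 8: y in {3}, choose 3; 2->3 ok
  pos 9: w in {0,2}, choose 0; 3->0 ok
  pos 10: w in {0,2}, choose 0; 0->0 ok

0,4,4,1,0,1,1,2,3,0,0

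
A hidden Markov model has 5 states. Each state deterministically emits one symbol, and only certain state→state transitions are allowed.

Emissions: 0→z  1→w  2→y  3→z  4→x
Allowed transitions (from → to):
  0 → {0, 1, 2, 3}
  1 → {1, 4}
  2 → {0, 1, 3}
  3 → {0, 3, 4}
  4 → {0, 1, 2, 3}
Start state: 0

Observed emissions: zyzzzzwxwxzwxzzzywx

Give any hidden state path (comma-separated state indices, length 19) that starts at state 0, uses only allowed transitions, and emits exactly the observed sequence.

  0: obs=z cand={0,3} pick 0 [start]
  1: obs=y cand={2} pick 2 [0->2 ok]
  2: obs=z cand={0,3} pick 3 [2->3 ok]
  3: obs=z cand={0,3} pick 3 [3->3 ok]
  4: obs=z cand={0,3} pick 0 [3->0 ok]
  5: obs=z cand={0,3} pick 0 [0->0 ok]
  6: obs=w cand={1} pick 1 [0->1 ok]
  7: obs=x cand={4} pick 4 [1->4 ok]
  8: obs=w cand={1} pick 1 [4->1 ok]
  9: obs=x cand={4} pick 4 [1->4 ok]
  10: obs=z cand={0,3} pick 0 [4->0 ok]
  11: obs=w cand={1} pick 1 [0->1 ok]
  12: obs=x cand={4} pick 4 [1->4 ok]
  13: obs=z cand={0,3} pick 3 [4->3 ok]
  14: obs=z cand={0,3} pick 3 [3->3 ok]
  15: obs=z cand={0,3} pick 0 [3->0 ok]
  16: obs=y cand={2} pick 2 [0->2 ok]
  17: obs=w cand={1} pick 1 [2->1 ok]
  18: obs=x cand={4} pick 4 [1->4 ok]

0,2,3,3,0,0,1,4,1,4,0,1,4,3,3,0,2,1,4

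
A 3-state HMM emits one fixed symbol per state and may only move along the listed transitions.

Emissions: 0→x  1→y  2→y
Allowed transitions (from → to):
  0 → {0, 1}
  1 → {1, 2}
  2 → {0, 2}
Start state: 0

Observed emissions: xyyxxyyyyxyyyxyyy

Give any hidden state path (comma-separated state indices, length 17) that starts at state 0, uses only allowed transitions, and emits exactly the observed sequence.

  t0 'x' -> {0}, take 0 (start)
  t1 'y' -> {1,2}, take 1 (0->1 ok)
  t2 'y' -> {1,2}, take 2 (1->2 ok)
  t3 'x' -> {0}, take 0 (2->0 ok)
  t4 'x' -> {0}, take 0 (0->0 ok)
  t5 'y' -> {1,2}, take 1 (0->1 ok)
  t6 'y' -> {1,2}, take 2 (1->2 ok)
  t7 'y' -> {1,2}, take 2 (2->2 ok)
  t8 'y' -> {1,2}, take 2 (2->2 ok)
  t9 'x' -> {0}, take 0 (2->0 ok)
  t10 'y' -> {1,2}, take 1 (0->1 ok)
  t11 'y' -> {1,2}, take 2 (1->2 ok)
  t12 'y' -> {1,2}, take 2 (2->2 ok)
  t13 'x' -> {0}, take 0 (2->0 ok)
  t14 'y' -> {1,2}, take 1 (0->1 ok)
  t15 'y' -> {1,2}, take 1 (1->1 ok)
  t16 'y' -> {1,2}, take 2 (1->2 ok)

0,1,2,0,0,1,2,2,2,0,1,2,2,0,1,1,2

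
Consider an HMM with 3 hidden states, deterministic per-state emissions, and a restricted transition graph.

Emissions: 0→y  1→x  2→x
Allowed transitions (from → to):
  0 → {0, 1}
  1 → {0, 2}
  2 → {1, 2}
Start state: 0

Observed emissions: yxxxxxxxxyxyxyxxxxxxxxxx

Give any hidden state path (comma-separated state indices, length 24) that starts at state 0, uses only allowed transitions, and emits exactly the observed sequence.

  0: obs=y cand={0} pick 0 [start]
  1: obs=x cand={1,2} pick 1 [0->1 ok]
  2: obs=x cand={1,2} pick 2 [1->2 ok]
  3: obs=x cand={1,2} pick 2 [2->2 ok]
  4: obs=x cand={1,2} pick 1 [2->1 ok]
  5: obs=x cand={1,2} pick 2 [1->2 ok]
  6: obs=x cand={1,2} pick 2 [2->2 ok]
  7: obs=x cand={1,2} pick 2 [2->2 ok]
  8: obs=x cand={1,2} pick 1 [2->1 ok]
  9: obs=y cand={0} pick 0 [1->0 ok]
  10: obs=x cand={1,2} pick 1 [0->1 ok]
  11: obs=y cand={0} pick 0 [1->0 ok]
  12: obs=x cand={1,2} pick 1 [0->1 ok]
  13: obs=y cand={0} pick 0 [1->0 ok]
  14: obs=x cand={1,2} pick 1 [0->1 ok]
  15: obs=x cand={1,2} pick 2 [1->2 ok]
  16: obs=x cand={1,2} pick 1 [2->1 ok]
  17: obs=x cand={1,2} pick 2 [1->2 ok]
  18: obs=x cand={1,2} pick 1 [2->1 ok]
  19: obs=x cand={1,2} pick 2 [1->2 ok]
  20: obs=x cand={1,2} pick 2 [2->2 ok]
  21: obs=x cand={1,2} pick 1 [2->1 ok]
  22: obs=x cand={1,2} pick 2 [1->2 ok]
  23: obs=x cand={1,2} pick 1 [2->1 ok]

0,1,2,2,1,2,2,2,1,0,1,0,1,0,1,2,1,2,1,2,2,1,2,1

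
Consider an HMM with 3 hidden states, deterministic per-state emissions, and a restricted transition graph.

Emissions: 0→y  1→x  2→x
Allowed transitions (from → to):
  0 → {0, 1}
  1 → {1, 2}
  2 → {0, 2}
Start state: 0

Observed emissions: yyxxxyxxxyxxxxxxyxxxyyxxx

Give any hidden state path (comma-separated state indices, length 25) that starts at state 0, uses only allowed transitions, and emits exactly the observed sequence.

  pos 0: y in {0}, choose 0; start
  pos 1: y in {0}, choose 0; 0->0 ok
  pos 2: x in {1,2}, choose 1; 0->1 ok
  pos 3: x in {1,2}, choose 1; 1->1 ok
  pos 4: x in {1,2}, choose 2; 1->2 ok
  pos 5: y in {0}, choose 0; 2->0 ok
  pos 6: x in {1,2}, choose 1; 0->1 ok
  pos 7: x in {1,2}, choose 2; 1->2 ok
  pos 8: x in {1,2}, choose 2; 2->2 ok
  pos 9: y in {0}, choose 0; 2->0 ok
  pos 10: x in {1,2}, choose 1; 0->1 ok
  pos 11: x in {1,2}, choose 1; 1->1 ok
  pos 12: x in {1,2}, choose 1; 1->1 ok
  pos 13: x in {1,2}, choose 1; 1->1 ok
  pos 14: x in {1,2}, choose 2; 1->2 ok
  pos 15: x in {1,2}, choose 2; 2->2 ok
  pos 16: y in {0}, choose 0; 2->0 ok
  pos 17: x in {1,2}, choose 1; 0->1 ok
  pos 18: x in {1,2}, choose 1; 1->1 ok
  pos 19: x in {1,2}, choose 2; 1->2 ok
  pos 20: y in {0}, choose 0; 2->0 ok
  pos 21: y in {0}, choose 0; 0->0 ok
  pos 22: x in {1,2}, choose 1; 0->1 ok
  pos 23: x in {1,2}, choose 2; 1->2 ok
  pos 24: x in {1,2}, choose 2; 2->2 ok

0,0,1,1,2,0,1,2,2,0,1,1,1,1,2,2,0,1,1,2,0,0,1,2,2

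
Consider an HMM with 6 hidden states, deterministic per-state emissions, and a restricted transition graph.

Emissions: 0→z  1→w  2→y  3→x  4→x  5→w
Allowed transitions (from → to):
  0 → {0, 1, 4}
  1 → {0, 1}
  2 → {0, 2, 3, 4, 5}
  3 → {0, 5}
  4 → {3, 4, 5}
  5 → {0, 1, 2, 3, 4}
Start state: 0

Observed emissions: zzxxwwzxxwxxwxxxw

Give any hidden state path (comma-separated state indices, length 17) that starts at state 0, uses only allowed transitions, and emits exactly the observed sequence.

  [0] z  {0}  => 0  start
  [1] z  {0}  => 0  0->0 ok
  [2] x  {3,4}  => 4  0->4 ok
  [3] x  {3,4}  => 4  4->4 ok
  [4] w  {1,5}  => 5  4->5 ok
  [5] w  {1,5}  => 1  5->1 ok
  [6] z  {0}  => 0  1->0 ok
  [7] x  {3,4}  => 4  0->4 ok
  [8] x  {3,4}  => 3  4->3 ok
  [9] w  {1,5}  => 5  3->5 ok
  [10] x  {3,4}  => 4  5->4 ok
  [11] x  {3,4}  => 3  4->3 ok
  [12] w  {1,5}  => 5  3->5 ok
  [13] x  {3,4}  => 4  5->4 ok
  [14] x  {3,4}  => 4  4->4 ok
  [15] x  {3,4}  => 3  4->3 ok
  [16] w  {1,5}  => 5  3->5 ok

0,0,4,4,5,1,0,4,3,5,4,3,5,4,4,3,5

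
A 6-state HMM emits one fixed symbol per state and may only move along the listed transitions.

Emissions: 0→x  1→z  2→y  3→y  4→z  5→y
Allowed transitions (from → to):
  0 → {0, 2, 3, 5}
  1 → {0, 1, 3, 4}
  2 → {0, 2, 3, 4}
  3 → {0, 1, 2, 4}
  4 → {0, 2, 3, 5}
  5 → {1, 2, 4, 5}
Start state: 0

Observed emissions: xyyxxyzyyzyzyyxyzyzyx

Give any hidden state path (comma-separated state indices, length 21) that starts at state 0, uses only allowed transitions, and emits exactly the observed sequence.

0,2,3,0,0,5,4,5,2,4,2,4,2,3,0,5,1,3,1,3,0

  0: obs=x cand={0} pick 0 [start]
  1: obs=y cand={2,3,5} pick 2 [0->2 ok]
  2: obs=y cand={2,3,5} pick 3 [2->3 ok]
  3: obs=x cand={0} pick 0 [3->0 ok]
  4: obs=x cand={0} pick 0 [0->0 ok]
  5: obs=y cand={2,3,5} pick 5 [0->5 ok]
  6: obs=z cand={1,4} pick 4 [5->4 ok]
  7: obs=y cand={2,3,5} pick 5 [4->5 ok]
  8: obs=y cand={2,3,5} pick 2 [5->2 ok]
  9: obs=z cand={1,4} pick 4 [2->4 ok]
  10: obs=y cand={2,3,5} pick 2 [4->2 ok]
  11: obs=z cand={1,4} pick 4 [2->4 ok]
  12: obs=y cand={2,3,5} pick 2 [4->2 ok]
  13: obs=y cand={2,3,5} pick 3 [2->3 ok]
  14: obs=x cand={0} pick 0 [3->0 ok]
  15: obs=y cand={2,3,5} pick 5 [0->5 ok]
  16: obs=z cand={1,4} pick 1 [5->1 ok]
  17: obs=y cand={2,3,5} pick 3 [1->3 ok]
  18: obs=z cand={1,4} pick 1 [3->1 ok]
  19: obs=y cand={2,3,5} pick 3 [1->3 ok]
  20: obs=x cand={0} pick 0 [3->0 ok]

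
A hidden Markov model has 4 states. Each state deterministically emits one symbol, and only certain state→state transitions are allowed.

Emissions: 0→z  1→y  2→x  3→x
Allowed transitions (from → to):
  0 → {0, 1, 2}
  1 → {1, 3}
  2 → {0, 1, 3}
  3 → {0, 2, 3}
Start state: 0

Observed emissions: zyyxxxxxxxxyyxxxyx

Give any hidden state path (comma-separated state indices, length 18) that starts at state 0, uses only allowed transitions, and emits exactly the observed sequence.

  0: obs=z cand={0} pick 0 [start]
  1: obs=y cand={1} pick 1 [0->1 ok]
  2: obs=y cand={1} pick 1 [1->1 ok]
  3: obs=x cand={2,3} pick 3 [1->3 ok]
  4: obs=x cand={2,3} pick 2 [3->2 ok]
  5: obs=x cand={2,3} pick 3 [2->3 ok]
  6: obs=x cand={2,3} pick 2 [3->2 ok]
  7: obs=x cand={2,3} pick 3 [2->3 ok]
  8: obs=x cand={2,3} pick 3 [3->3 ok]
  9: obs=x cand={2,3} pick 3 [3->3 ok]
  10: obs=x cand={2,3} pick 2 [3->2 ok]
  11: obs=y cand={1} pick 1 [2->1 ok]
  12: obs=y cand={1} pick 1 [1->1 ok]
  13: obs=x cand={2,3} pick 3 [1->3 ok]
  14: obs=x cand={2,3} pick 3 [3->3 ok]
  15: obs=x cand={2,3} pick 2 [3->2 ok]
  16: obs=y cand={1} pick 1 [2->1 ok]
  17: obs=x cand={2,3} pick 3 [1->3 ok]

0,1,1,3,2,3,2,3,3,3,2,1,1,3,3,2,1,3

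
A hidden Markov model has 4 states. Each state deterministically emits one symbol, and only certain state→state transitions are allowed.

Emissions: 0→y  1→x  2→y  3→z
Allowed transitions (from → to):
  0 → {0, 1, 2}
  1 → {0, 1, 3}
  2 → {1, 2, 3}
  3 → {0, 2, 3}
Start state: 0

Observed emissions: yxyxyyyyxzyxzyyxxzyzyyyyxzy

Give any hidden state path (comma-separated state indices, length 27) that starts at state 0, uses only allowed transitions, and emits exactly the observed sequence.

0,1,0,1,0,0,2,2,1,3,2,1,3,0,0,1,1,3,2,3,0,0,0,2,1,3,0

  t0 'y' -> {0,2}, take 0 (start)
  t1 'x' -> {1}, take 1 (0->1 ok)
  t2 'y' -> {0,2}, take 0 (1->0 ok)
  t3 'x' -> {1}, take 1 (0->1 ok)
  t4 'y' -> {0,2}, take 0 (1->0 ok)
  t5 'y' -> {0,2}, take 0 (0->0 ok)
  t6 'y' -> {0,2}, take 2 (0->2 ok)
  t7 'y' -> {0,2}, take 2 (2->2 ok)
  t8 'x' -> {1}, take 1 (2->1 ok)
  t9 'z' -> {3}, take 3 (1->3 ok)
  t10 'y' -> {0,2}, take 2 (3->2 ok)
  t11 'x' -> {1}, take 1 (2->1 ok)
  t12 'z' -> {3}, take 3 (1->3 ok)
  t13 'y' -> {0,2}, take 0 (3->0 ok)
  t14 'y' -> {0,2}, take 0 (0->0 ok)
  t15 'x' -> {1}, take 1 (0->1 ok)
  t16 'x' -> {1}, take 1 (1->1 ok)
  t17 'z' -> {3}, take 3 (1->3 ok)
  t18 'y' -> {0,2}, take 2 (3->2 ok)
  t19 'z' -> {3}, take 3 (2->3 ok)
  t20 'y' -> {0,2}, take 0 (3->0 ok)
  t21 'y' -> {0,2}, take 0 (0->0 ok)
  t22 'y' -> {0,2}, take 0 (0->0 ok)
  t23 'y' -> {0,2}, take 2 (0->2 ok)
  t24 'x' -> {1}, take 1 (2->1 ok)
  t25 'z' -> {3}, take 3 (1->3 ok)
  t26 'y' -> {0,2}, take 0 (3->0 ok)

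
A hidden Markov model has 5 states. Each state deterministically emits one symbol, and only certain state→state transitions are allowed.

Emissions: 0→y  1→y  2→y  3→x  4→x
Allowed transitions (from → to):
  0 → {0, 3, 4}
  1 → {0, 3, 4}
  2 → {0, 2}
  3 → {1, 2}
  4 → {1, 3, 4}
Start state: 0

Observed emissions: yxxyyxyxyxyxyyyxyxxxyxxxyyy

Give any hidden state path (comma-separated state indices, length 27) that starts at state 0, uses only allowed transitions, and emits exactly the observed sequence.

  0: obs=y cand={0,1,2} pick 0 [start]
  1: obs=x cand={3,4} pick 4 [0->4 ok]
  2: obs=x cand={3,4} pick 3 [4->3 ok]
  3: obs=y cand={0,1,2} pick 2 [3->2 ok]
  4: obs=y cand={0,1,2} pick 0 [2->0 ok]
  5: obs=x cand={3,4} pick 4 [0->4 ok]
  6: obs=y cand={0,1,2} pick 1 [4->1 ok]
  7: obs=x cand={3,4} pick 4 [1->4 ok]
  8: obs=y cand={0,1,2} pick 1 [4->1 ok]
  9: obs=x cand={3,4} pick 4 [1->4 ok]
  10: obs=y cand={0,1,2} pick 1 [4->1 ok]
  11: obs=x cand={3,4} pick 3 [1->3 ok]
  12: obs=y cand={0,1,2} pick 2 [3->2 ok]
  13: obs=y cand={0,1,2} pick 2 [2->2 ok]
  14: obs=y cand={0,1,2} pick 0 [2->0 ok]
  15: obs=x cand={3,4} pick 3 [0->3 ok]
  16: obs=y cand={0,1,2} pick 1 [3->1 ok]
  17: obs=x cand={3,4} pick 4 [1->4 ok]
  18: obs=x cand={3,4} pick 4 [4->4 ok]
  19: obs=x cand={3,4} pick 4 [4->4 ok]
  20: obs=y cand={0,1,2} pick 1 [4->1 ok]
  21: obs=x cand={3,4} pick 4 [1->4 ok]
  22: obs=x cand={3,4} pick 4 [4->4 ok]
  23: obs=x cand={3,4} pick 3 [4->3 ok]
  24: obs=y cand={0,1,2} pick 2 [3->2 ok]
  25: obs=y cand={0,1,2} pick 2 [2->2 ok]
  26: obs=y cand={0,1,2} pick 2 [2->2 ok]

0,4,3,2,0,4,1,4,1,4,1,3,2,2,0,3,1,4,4,4,1,4,4,3,2,2,2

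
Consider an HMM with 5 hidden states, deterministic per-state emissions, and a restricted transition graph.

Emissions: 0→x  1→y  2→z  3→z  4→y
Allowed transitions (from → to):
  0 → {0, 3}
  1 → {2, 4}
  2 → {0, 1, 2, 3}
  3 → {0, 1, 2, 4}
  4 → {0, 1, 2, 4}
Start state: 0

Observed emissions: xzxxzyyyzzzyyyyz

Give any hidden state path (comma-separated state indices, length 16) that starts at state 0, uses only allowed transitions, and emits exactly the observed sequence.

0,3,0,0,3,1,4,1,2,2,2,1,4,4,1,2

  [0] x  {0}  => 0  start
  [1] z  {2,3}  => 3  0->3 ok
  [2] x  {0}  => 0  3->0 ok
  [3] x  {0}  => 0  0->0 ok
  [4] z  {2,3}  => 3  0->3 ok
  [5] y  {1,4}  => 1  3->1 ok
  [6] y  {1,4}  => 4  1->4 ok
  [7] y  {1,4}  => 1  4->1 ok
  [8] z  {2,3}  => 2  1->2 ok
  [9] z  {2,3}  => 2  2->2 ok
  [10] z  {2,3}  => 2  2->2 ok
  [11] y  {1,4}  => 1  2->1 ok
  [12] y  {1,4}  => 4  1->4 ok
  [13] y  {1,4}  => 4  4->4 ok
  [14] y  {1,4}  => 1  4->1 ok
  [15] z  {2,3}  => 2  1->2 ok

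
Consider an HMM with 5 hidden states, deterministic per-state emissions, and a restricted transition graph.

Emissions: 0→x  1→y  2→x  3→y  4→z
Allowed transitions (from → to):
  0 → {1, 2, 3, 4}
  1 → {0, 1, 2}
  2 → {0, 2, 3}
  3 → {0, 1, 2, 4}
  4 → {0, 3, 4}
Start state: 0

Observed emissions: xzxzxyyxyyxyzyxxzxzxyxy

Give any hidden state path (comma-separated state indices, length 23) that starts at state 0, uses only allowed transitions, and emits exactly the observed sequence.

  pos 0: x in {0,2}, choose 0; start
  pos 1: z in {4}, choose 4; 0->4 ok
  pos 2: x in {0,2}, choose 0; 4->0 ok
  pos 3: z in {4}, choose 4; 0->4 ok
  pos 4: x in {0,2}, choose 0; 4->0 ok
  pos 5: y in {1,3}, choose 1; 0->1 ok
  pos 6: y in {1,3}, choose 1; 1->1 ok
  pos 7: x in {0,2}, choose 0; 1->0 ok
  pos 8: y in {1,3}, choose 3; 0->3 ok
  pos 9: y in {1,3}, choose 1; 3->1 ok
  pos 10: x in {0,2}, choose 2; 1->2 ok
  pos 11: y in {1,3}, choose 3; 2->3 ok
  pos 12: z in {4}, choose 4; 3->4 ok
  pos 13: y in {1,3}, choose 3; 4->3 ok
  pos 14: x in {0,2}, choose 2; 3->2 ok
  pos 15: x in {0,2}, choose 0; 2->0 ok
  pos 16: z in {4}, choose 4; 0->4 ok
  pos 17: x in {0,2}, choose 0; 4->0 ok
  pos 18: z in {4}, choose 4; 0->4 ok
  pos 19: x in {0,2}, choose 0; 4->0 ok
  pos 20: y in {1,3}, choose 1; 0->1 ok
  pos 21: x in {0,2}, choose 0; 1->0 ok
  pos 22: y in {1,3}, choose 3; 0->3 ok

0,4,0,4,0,1,1,0,3,1,2,3,4,3,2,0,4,0,4,0,1,0,3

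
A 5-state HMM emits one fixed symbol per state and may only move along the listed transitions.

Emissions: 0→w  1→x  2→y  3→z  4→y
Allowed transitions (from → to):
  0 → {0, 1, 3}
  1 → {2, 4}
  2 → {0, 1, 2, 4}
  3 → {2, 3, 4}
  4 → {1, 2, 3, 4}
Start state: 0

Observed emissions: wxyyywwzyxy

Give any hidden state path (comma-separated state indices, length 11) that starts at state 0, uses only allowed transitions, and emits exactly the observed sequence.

  pos 0: w in {0}, choose 0; start
  pos 1: x in {1}, choose 1; 0->1 ok
  pos 2: y in {2,4}, choose 4; 1->4 ok
  pos 3: y in {2,4}, choose 4; 4->4 ok
  pos 4: y in {2,4}, choose 2; 4->2 ok
  pos 5: w in {0}, choose 0; 2->0 ok
  pos 6: w in {0}, choose 0; 0->0 ok
  pos 7: z in {3}, choose 3; 0->3 ok
  pos 8: y in {2,4}, choose 2; 3->2 ok
  pos 9: x in {1}, choose 1; 2->1 ok
  pos 10: y in {2,4}, choose 4; 1->4 ok

0,1,4,4,2,0,0,3,2,1,4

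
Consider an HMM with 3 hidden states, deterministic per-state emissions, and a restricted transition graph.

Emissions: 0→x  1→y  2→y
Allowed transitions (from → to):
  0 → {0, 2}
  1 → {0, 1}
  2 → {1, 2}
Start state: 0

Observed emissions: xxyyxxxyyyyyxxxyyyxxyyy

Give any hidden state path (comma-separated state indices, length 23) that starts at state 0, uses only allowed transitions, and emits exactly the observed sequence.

  t0 'x' -> {0}, take 0 (start)
  t1 'x' -> {0}, take 0 (0->0 ok)
  t2 'y' -> {1,2}, take 2 (0->2 ok)
  t3 'y' -> {1,2}, take 1 (2->1 ok)
  t4 'x' -> {0}, take 0 (1->0 ok)
  t5 'x' -> {0}, take 0 (0->0 ok)
  t6 'x' -> {0}, take 0 (0->0 ok)
  t7 'y' -> {1,2}, take 2 (0->2 ok)
  t8 'y' -> {1,2}, take 2 (2->2 ok)
  t9 'y' -> {1,2}, take 2 (2->2 ok)
  t10 'y' -> {1,2}, take 2 (2->2 ok)
  t11 'y' -> {1,2}, take 1 (2->1 ok)
  t12 'x' -> {0}, take 0 (1->0 ok)
  t13 'x' -> {0}, take 0 (0->0 ok)
  t14 'x' -> {0}, take 0 (0->0 ok)
  t15 'y' -> {1,2}, take 2 (0->2 ok)
  t16 'y' -> {1,2}, take 2 (2->2 ok)
  t17 'y' -> {1,2}, take 1 (2->1 ok)
  t18 'x' -> {0}, take 0 (1->0 ok)
  t19 'x' -> {0}, take 0 (0->0 ok)
  t20 'y' -> {1,2}, take 2 (0->2 ok)
  t21 'y' -> {1,2}, take 2 (2->2 ok)
  t22 'y' -> {1,2}, take 2 (2->2 ok)

0,0,2,1,0,0,0,2,2,2,2,1,0,0,0,2,2,1,0,0,2,2,2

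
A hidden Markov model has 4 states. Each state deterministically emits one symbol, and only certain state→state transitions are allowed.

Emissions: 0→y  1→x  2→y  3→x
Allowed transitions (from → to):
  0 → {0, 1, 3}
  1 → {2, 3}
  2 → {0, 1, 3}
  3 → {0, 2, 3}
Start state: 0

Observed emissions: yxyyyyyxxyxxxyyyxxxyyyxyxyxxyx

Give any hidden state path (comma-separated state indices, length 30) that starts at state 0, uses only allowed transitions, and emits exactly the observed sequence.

  [0] y  {0,2}  => 0  start
  [1] x  {1,3}  => 3  0->3 ok
  [2] y  {0,2}  => 2  3->2 ok
  [3] y  {0,2}  => 0  2->0 ok
  [4] y  {0,2}  => 0  0->0 ok
  [5] y  {0,2}  => 0  0->0 ok
  [6] y  {0,2}  => 0  0->0 ok
  [7] x  {1,3}  => 3  0->3 ok
  [8] x  {1,3}  => 3  3->3 ok
  [9] y  {0,2}  => 0  3->0 ok
  [10] x  {1,3}  => 1  0->1 ok
  [11] x  {1,3}  => 3  1->3 ok
  [12] x  {1,3}  => 3  3->3 ok
  [13] y  {0,2}  => 2  3->2 ok
  [14] y  {0,2}  => 0  2->0 ok
  [15] y  {0,2}  => 0  0->0 ok
  [16] x  {1,3}  => 3  0->3 ok
  [17] x  {1,3}  => 3  3->3 ok
  [18] x  {1,3}  => 3  3->3 ok
  [19] y  {0,2}  => 2  3->2 ok
  [20] y  {0,2}  => 0  2->0 ok
  [21] y  {0,2}  => 0  0->0 ok
  [22] x  {1,3}  => 3  0->3 ok
  [23] y  {0,2}  => 0  3->0 ok
  [24] x  {1,3}  => 1  0->1 ok
  [25] y  {0,2}  => 2  1->2 ok
  [26] x  {1,3}  => 1  2->1 ok
  [27] x  {1,3}  => 3  1->3 ok
  [28] y  {0,2}  => 2  3->2 ok
  [29] x  {1,3}  => 1  2->1 ok

0,3,2,0,0,0,0,3,3,0,1,3,3,2,0,0,3,3,3,2,0,0,3,0,1,2,1,3,2,1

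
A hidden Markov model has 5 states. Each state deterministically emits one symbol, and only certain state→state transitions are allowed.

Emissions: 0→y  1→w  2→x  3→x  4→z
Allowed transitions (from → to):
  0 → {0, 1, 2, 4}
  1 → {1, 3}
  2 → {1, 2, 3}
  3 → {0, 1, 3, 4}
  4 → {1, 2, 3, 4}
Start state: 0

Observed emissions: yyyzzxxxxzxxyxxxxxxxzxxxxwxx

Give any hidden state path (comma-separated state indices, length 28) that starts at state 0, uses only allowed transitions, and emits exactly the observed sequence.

  [0] y  {0}  => 0  start
  [1] y  {0}  => 0  0->0 ok
  [2] y  {0}  => 0  0->0 ok
  [3] z  {4}  => 4  0->4 ok
  [4] z  {4}  => 4  4->4 ok
  [5] x  {2,3}  => 3  4->3 ok
  [6] x  {2,3}  => 3  3->3 ok
  [7] x  {2,3}  => 3  3->3 ok
  [8] x  {2,3}  => 3  3->3 ok
  [9] z  {4}  => 4  3->4 ok
  [10] x  {2,3}  => 3  4->3 ok
  [11] x  {2,3}  => 3  3->3 ok
  [12] y  {0}  => 0  3->0 ok
  [13] x  {2,3}  => 2  0->2 ok
  [14] x  {2,3}  => 2  2->2 ok
  [15] x  {2,3}  => 2  2->2 ok
  [16] x  {2,3}  => 2  2->2 ok
  [17] x  {2,3}  => 2  2->2 ok
  [18] x  {2,3}  => 2  2->2 ok
  [19] x  {2,3}  => 3  2->3 ok
  [20] z  {4}  => 4  3->4 ok
  [21] x  {2,3}  => 2  4->2 ok
  [22] x  {2,3}  => 2  2->2 ok
  [23] x  {2,3}  => 2  2->2 ok
  [24] x  {2,3}  => 3  2->3 ok
  [25] w  {1}  => 1  3->1 ok
  [26] x  {2,3}  => 3  1->3 ok
  [27] x  {2,3}  => 3  3->3 ok

0,0,0,4,4,3,3,3,3,4,3,3,0,2,2,2,2,2,2,3,4,2,2,2,3,1,3,3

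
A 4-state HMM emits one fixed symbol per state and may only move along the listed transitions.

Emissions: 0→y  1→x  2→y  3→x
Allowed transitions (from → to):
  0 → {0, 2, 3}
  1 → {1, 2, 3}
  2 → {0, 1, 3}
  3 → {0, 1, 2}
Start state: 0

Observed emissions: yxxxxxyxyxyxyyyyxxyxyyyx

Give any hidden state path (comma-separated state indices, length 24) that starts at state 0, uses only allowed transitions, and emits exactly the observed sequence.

  pos 0: y in {0,2}, choose 0; start
  pos 1: x in {1,3}, choose 3; 0->3 ok
  pos 2: x in {1,3}, choose 1; 3->1 ok
  pos 3: x in {1,3}, choose 1; 1->1 ok
  pos 4: x in {1,3}, choose 3; 1->3 ok
  pos 5: x in {1,3}, choose 1; 3->1 ok
  pos 6: y in {0,2}, choose 2; 1->2 ok
  pos 7: x in {1,3}, choose 3; 2->3 ok
  pos 8: y in {0,2}, choose 0; 3->0 ok
  pos 9: x in {1,3}, choose 3; 0->3 ok
  pos 10: y in {0,2}, choose 0; 3->0 ok
  pos 11: x in {1,3}, choose 3; 0->3 ok
  pos 12: y in {0,2}, choose 0; 3->0 ok
  pos 13: y in {0,2}, choose 0; 0->0 ok
  pos 14: y in {0,2}, choose 0; 0->0 ok
  pos 15: y in {0,2}, choose 2; 0->2 ok
  pos 16: x in {1,3}, choose 3; 2->3 ok
  pos 17: x in {1,3}, choose 1; 3->1 ok
  pos 18: y in {0,2}, choose 2; 1->2 ok
  pos 19: x in {1,3}, choose 1; 2->1 ok
  pos 20: y in {0,2}, choose 2; 1->2 ok
  pos 21: y in {0,2}, choose 0; 2->0 ok
  pos 22: y in {0,2}, choose 0; 0->0 ok
  pos 23: x in {1,3}, choose 3; 0->3 ok

0,3,1,1,3,1,2,3,0,3,0,3,0,0,0,2,3,1,2,1,2,0,0,3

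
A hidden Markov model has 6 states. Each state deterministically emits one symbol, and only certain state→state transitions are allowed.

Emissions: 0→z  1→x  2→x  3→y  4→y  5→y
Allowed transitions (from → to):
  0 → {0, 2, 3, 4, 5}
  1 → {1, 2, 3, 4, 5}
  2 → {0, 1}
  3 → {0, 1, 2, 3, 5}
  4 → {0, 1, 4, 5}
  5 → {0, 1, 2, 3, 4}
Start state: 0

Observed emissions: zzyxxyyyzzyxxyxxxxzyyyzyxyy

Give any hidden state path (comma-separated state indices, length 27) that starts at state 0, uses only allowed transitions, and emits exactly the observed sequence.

0,0,5,1,1,4,5,4,0,0,5,2,1,4,1,2,1,2,0,3,5,3,0,4,1,5,3

  [0] z  {0}  => 0  start
  [1] z  {0}  => 0  0->0 ok
  [2] y  {3,4,5}  => 5  0->5 ok
  [3] x  {1,2}  => 1  5->1 ok
  [4] x  {1,2}  => 1  1->1 ok
  [5] y  {3,4,5}  => 4  1->4 ok
  [6] y  {3,4,5}  => 5  4->5 ok
  [7] y  {3,4,5}  => 4  5->4 ok
  [8] z  {0}  => 0  4->0 ok
  [9] z  {0}  => 0  0->0 ok
  [10] y  {3,4,5}  => 5  0->5 ok
  [11] x  {1,2}  => 2  5->2 ok
  [12] x  {1,2}  => 1  2->1 ok
  [13] y  {3,4,5}  => 4  1->4 ok
  [14] x  {1,2}  => 1  4->1 ok
  [15] x  {1,2}  => 2  1->2 ok
  [16] x  {1,2}  => 1  2->1 ok
  [17] x  {1,2}  => 2  1->2 ok
  [18] z  {0}  => 0  2->0 ok
  [19] y  {3,4,5}  => 3  0->3 ok
  [20] y  {3,4,5}  => 5  3->5 ok
  [21] y  {3,4,5}  => 3  5->3 ok
  [22] z  {0}  => 0  3->0 ok
  [23] y  {3,4,5}  => 4  0->4 ok
  [24] x  {1,2}  => 1  4->1 ok
  [25] y  {3,4,5}  => 5  1->5 ok
  [26] y  {3,4,5}  => 3  5->3 ok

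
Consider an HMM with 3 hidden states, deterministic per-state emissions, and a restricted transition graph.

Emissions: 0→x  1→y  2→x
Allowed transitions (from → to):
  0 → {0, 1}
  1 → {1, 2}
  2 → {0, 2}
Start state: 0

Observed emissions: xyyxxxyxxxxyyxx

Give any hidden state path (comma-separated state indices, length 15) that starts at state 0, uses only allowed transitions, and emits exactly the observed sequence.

0,1,1,2,2,0,1,2,2,0,0,1,1,2,0

  pos 0: x in {0,2}, choose 0; start
  pos 1: y in {1}, choose 1; 0->1 ok
  pos 2: y in {1}, choose 1; 1->1 ok
  pos 3: x in {0,2}, choose 2; 1->2 ok
  pos 4: x in {0,2}, choose 2; 2->2 ok
  pos 5: x in {0,2}, choose 0; 2->0 ok
  pos 6: y in {1}, choose 1; 0->1 ok
  pos 7: x in {0,2}, choose 2; 1->2 ok
  pos 8: x in {0,2}, choose 2; 2->2 ok
  pos 9: x in {0,2}, choose 0; 2->0 ok
  pos 10: x in {0,2}, choose 0; 0->0 ok
  pos 11: y in {1}, choose 1; 0->1 ok
  pos 12: y in {1}, choose 1; 1->1 ok
  pos 13: x in {0,2}, choose 2; 1->2 ok
  pos 14: x in {0,2}, choose 0; 2->0 ok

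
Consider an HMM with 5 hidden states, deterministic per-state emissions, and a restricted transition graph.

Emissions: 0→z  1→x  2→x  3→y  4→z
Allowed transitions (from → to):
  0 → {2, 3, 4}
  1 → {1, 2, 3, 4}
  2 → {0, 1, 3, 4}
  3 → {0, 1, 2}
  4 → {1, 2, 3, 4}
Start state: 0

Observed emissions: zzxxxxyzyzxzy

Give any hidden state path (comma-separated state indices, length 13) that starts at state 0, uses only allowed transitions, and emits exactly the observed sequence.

  0: obs=z cand={0,4} pick 0 [start]
  1: obs=z cand={0,4} pick 4 [0->4 ok]
  2: obs=x cand={1,2} pick 2 [4->2 ok]
  3: obs=x cand={1,2} pick 1 [2->1 ok]
  4: obs=x cand={1,2} pick 1 [1->1 ok]
  5: obs=x cand={1,2} pick 2 [1->2 ok]
  6: obs=y cand={3} pick 3 [2->3 ok]
  7: obs=z cand={0,4} pick 0 [3->0 ok]
  8: obs=y cand={3} pick 3 [0->3 ok]
  9: obs=z cand={0,4} pick 0 [3->0 ok]
  10: obs=x cand={1,2} pick 2 [0->2 ok]
  11: obs=z cand={0,4} pick 0 [2->0 ok]
  12: obs=y cand={3} pick 3 [0->3 ok]

0,4,2,1,1,2,3,0,3,0,2,0,3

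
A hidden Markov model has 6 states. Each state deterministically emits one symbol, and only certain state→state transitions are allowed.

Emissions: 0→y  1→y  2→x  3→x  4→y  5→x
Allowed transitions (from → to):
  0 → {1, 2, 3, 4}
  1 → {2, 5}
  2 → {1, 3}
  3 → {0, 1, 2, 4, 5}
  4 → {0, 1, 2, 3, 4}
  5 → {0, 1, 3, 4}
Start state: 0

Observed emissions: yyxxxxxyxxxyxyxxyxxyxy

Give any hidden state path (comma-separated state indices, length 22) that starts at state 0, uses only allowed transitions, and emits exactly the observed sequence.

  pos 0: y in {0,1,4}, choose 0; start
  pos 1: y in {0,1,4}, choose 4; 0->4 ok
  pos 2: x in {2,3,5}, choose 2; 4->2 ok
  pos 3: x in {2,3,5}, choose 3; 2->3 ok
  pos 4: x in {2,3,5}, choose 5; 3->5 ok
  pos 5: x in {2,3,5}, choose 3; 5->3 ok
  pos 6: x in {2,3,5}, choose 5; 3->5 ok
  pos 7: y in {0,1,4}, choose 1; 5->1 ok
  pos 8: x in {2,3,5}, choose 5; 1->5 ok
  pos 9: x in {2,3,5}, choose 3; 5->3 ok
  pos 10: x in {2,3,5}, choose 5; 3->5 ok
  pos 11: y in {0,1,4}, choose 1; 5->1 ok
  pos 12: x in {2,3,5}, choose 5; 1->5 ok
  pos 13: y in {0,1,4}, choose 1; 5->1 ok
  pos 14: x in {2,3,5}, choose 2; 1->2 ok
  pos 15: x in {2,3,5}, choose 3; 2->3 ok
  pos 16: y in {0,1,4}, choose 4; 3->4 ok
  pos 17: x in {2,3,5}, choose 2; 4->2 ok
  pos 18: x in {2,3,5}, choose 3; 2->3 ok
  pos 19: y in {0,1,4}, choose 1; 3->1 ok
  pos 20: x in {2,3,5}, choose 5; 1->5 ok
  pos 21: y in {0,1,4}, choose 1; 5->1 ok

0,4,2,3,5,3,5,1,5,3,5,1,5,1,2,3,4,2,3,1,5,1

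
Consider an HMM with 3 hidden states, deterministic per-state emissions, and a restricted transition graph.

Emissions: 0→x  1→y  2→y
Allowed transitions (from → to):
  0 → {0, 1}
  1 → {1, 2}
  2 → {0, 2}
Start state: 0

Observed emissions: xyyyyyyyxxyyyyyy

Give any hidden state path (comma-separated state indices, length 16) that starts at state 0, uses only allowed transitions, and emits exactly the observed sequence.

  t0 'x' -> {0}, take 0 (start)
  t1 'y' -> {1,2}, take 1 (0->1 ok)
  t2 'y' -> {1,2}, take 1 (1->1 ok)
  t3 'y' -> {1,2}, take 1 (1->1 ok)
  t4 'y' -> {1,2}, take 2 (1->2 ok)
  t5 'y' -> {1,2}, take 2 (2->2 ok)
  t6 'y' -> {1,2}, take 2 (2->2 ok)
  t7 'y' -> {1,2}, take 2 (2->2 ok)
  t8 'x' -> {0}, take 0 (2->0 ok)
  t9 'x' -> {0}, take 0 (0->0 ok)
  t10 'y' -> {1,2}, take 1 (0->1 ok)
  t11 'y' -> {1,2}, take 1 (1->1 ok)
  t12 'y' -> {1,2}, take 1 (1->1 ok)
  t13 'y' -> {1,2}, take 2 (1->2 ok)
  t14 'y' -> {1,2}, take 2 (2->2 ok)
  t15 'y' -> {1,2}, take 2 (2->2 ok)

0,1,1,1,2,2,2,2,0,0,1,1,1,2,2,2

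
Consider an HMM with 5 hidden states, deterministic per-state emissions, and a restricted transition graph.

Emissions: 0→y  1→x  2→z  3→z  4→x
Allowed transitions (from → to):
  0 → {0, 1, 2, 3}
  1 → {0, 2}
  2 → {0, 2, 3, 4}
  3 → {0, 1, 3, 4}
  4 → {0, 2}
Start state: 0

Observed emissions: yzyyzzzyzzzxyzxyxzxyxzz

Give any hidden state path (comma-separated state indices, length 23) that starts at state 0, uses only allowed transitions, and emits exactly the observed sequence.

  [0] y  {0}  => 0  start
  [1] z  {2,3}  => 3  0->3 ok
  [2] y  {0}  => 0  3->0 ok
  [3] y  {0}  => 0  0->0 ok
  [4] z  {2,3}  => 2  0->2 ok
  [5] z  {2,3}  => 3  2->3 ok
  [6] z  {2,3}  => 3  3->3 ok
  [7] y  {0}  => 0  3->0 ok
  [8] z  {2,3}  => 2  0->2 ok
  [9] z  {2,3}  => 2  2->2 ok
  [10] z  {2,3}  => 3  2->3 ok
  [11] x  {1,4}  => 4  3->4 ok
  [12] y  {0}  => 0  4->0 ok
  [13] z  {2,3}  => 3  0->3 ok
  [14] x  {1,4}  => 4  3->4 ok
  [15] y  {0}  => 0  4->0 ok
  [16] x  {1,4}  => 1  0->1 ok
  [17] z  {2,3}  => 2  1->2 ok
  [18] x  {1,4}  => 4  2->4 ok
  [19] y  {0}  => 0  4->0 ok
  [20] x  {1,4}  => 1  0->1 ok
  [21] z  {2,3}  => 2  1->2 ok
  [22] z  {2,3}  => 2  2->2 ok

0,3,0,0,2,3,3,0,2,2,3,4,0,3,4,0,1,2,4,0,1,2,2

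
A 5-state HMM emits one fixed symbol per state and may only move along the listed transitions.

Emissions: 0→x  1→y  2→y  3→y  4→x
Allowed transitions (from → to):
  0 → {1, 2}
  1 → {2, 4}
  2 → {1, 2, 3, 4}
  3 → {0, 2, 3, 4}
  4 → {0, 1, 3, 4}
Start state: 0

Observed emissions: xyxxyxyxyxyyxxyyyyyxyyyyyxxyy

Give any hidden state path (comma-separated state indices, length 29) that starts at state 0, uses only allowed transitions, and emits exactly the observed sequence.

0,1,4,0,1,4,1,4,3,0,2,1,4,4,1,2,3,3,3,0,2,2,3,2,1,4,0,2,1

  [0] x  {0,4}  => 0  start
  [1] y  {1,2,3}  => 1  0->1 ok
  [2] x  {0,4}  => 4  1->4 ok
  [3] x  {0,4}  => 0  4->0 ok
  [4] y  {1,2,3}  => 1  0->1 ok
  [5] x  {0,4}  => 4  1->4 ok
  [6] y  {1,2,3}  => 1  4->1 ok
  [7] x  {0,4}  => 4  1->4 ok
  [8] y  {1,2,3}  => 3  4->3 ok
  [9] x  {0,4}  => 0  3->0 ok
  [10] y  {1,2,3}  => 2  0->2 ok
  [11] y  {1,2,3}  => 1  2->1 ok
  [12] x  {0,4}  => 4  1->4 ok
  [13] x  {0,4}  => 4  4->4 ok
  [14] y  {1,2,3}  => 1  4->1 ok
  [15] y  {1,2,3}  => 2  1->2 ok
  [16] y  {1,2,3}  => 3  2->3 ok
  [17] y  {1,2,3}  => 3  3->3 ok
  [18] y  {1,2,3}  => 3  3->3 ok
  [19] x  {0,4}  => 0  3->0 ok
  [20] y  {1,2,3}  => 2  0->2 ok
  [21] y  {1,2,3}  => 2  2->2 ok
  [22] y  {1,2,3}  => 3  2->3 ok
  [23] y  {1,2,3}  => 2  3->2 ok
  [24] y  {1,2,3}  => 1  2->1 ok
  [25] x  {0,4}  => 4  1->4 ok
  [26] x  {0,4}  => 0  4->0 ok
  [27] y  {1,2,3}  => 2  0->2 ok
  [28] y  {1,2,3}  => 1  2->1 ok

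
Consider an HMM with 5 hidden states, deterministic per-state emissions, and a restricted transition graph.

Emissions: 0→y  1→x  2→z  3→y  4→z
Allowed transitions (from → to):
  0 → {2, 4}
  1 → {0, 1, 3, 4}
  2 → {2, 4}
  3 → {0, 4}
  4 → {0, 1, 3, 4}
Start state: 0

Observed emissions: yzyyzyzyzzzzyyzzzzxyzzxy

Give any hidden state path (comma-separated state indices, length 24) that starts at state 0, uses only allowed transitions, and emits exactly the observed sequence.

0,4,3,0,4,3,4,0,2,2,2,4,3,0,2,2,4,4,1,3,4,4,1,3

  t0 'y' -> {0,3}, take 0 (start)
  t1 'z' -> {2,4}, take 4 (0->4 ok)
  t2 'y' -> {0,3}, take 3 (4->3 ok)
  t3 'y' -> {0,3}, take 0 (3->0 ok)
  t4 'z' -> {2,4}, take 4 (0->4 ok)
  t5 'y' -> {0,3}, take 3 (4->3 ok)
  t6 'z' -> {2,4}, take 4 (3->4 ok)
  t7 'y' -> {0,3}, take 0 (4->0 ok)
  t8 'z' -> {2,4}, take 2 (0->2 ok)
  t9 'z' -> {2,4}, take 2 (2->2 ok)
  t10 'z' -> {2,4}, take 2 (2->2 ok)
  t11 'z' -> {2,4}, take 4 (2->4 ok)
  t12 'y' -> {0,3}, take 3 (4->3 ok)
  t13 'y' -> {0,3}, take 0 (3->0 ok)
  t14 'z' -> {2,4}, take 2 (0->2 ok)
  t15 'z' -> {2,4}, take 2 (2->2 ok)
  t16 'z' -> {2,4}, take 4 (2->4 ok)
  t17 'z' -> {2,4}, take 4 (4->4 ok)
  t18 'x' -> {1}, take 1 (4->1 ok)
  t19 'y' -> {0,3}, take 3 (1->3 ok)
  t20 'z' -> {2,4}, take 4 (3->4 ok)
  t21 'z' -> {2,4}, take 4 (4->4 ok)
  t22 'x' -> {1}, take 1 (4->1 ok)
  t23 'y' -> {0,3}, take 3 (1->3 ok)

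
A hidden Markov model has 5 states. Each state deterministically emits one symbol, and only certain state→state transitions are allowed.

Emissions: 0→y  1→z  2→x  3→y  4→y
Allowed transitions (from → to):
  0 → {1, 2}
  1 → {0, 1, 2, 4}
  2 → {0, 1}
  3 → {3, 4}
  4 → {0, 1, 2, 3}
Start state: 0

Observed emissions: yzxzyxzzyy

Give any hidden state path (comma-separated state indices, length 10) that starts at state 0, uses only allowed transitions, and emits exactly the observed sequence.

0,1,2,1,4,2,1,1,4,0

  t0 'y' -> {0,3,4}, take 0 (start)
  t1 'z' -> {1}, take 1 (0->1 ok)
  t2 'x' -> {2}, take 2 (1->2 ok)
  t3 'z' -> {1}, take 1 (2->1 ok)
  t4 'y' -> {0,3,4}, take 4 (1->4 ok)
  t5 'x' -> {2}, take 2 (4->2 ok)
  t6 'z' -> {1}, take 1 (2->1 ok)
  t7 'z' -> {1}, take 1 (1->1 ok)
  t8 'y' -> {0,3,4}, take 4 (1->4 ok)
  t9 'y' -> {0,3,4}, take 0 (4->0 ok)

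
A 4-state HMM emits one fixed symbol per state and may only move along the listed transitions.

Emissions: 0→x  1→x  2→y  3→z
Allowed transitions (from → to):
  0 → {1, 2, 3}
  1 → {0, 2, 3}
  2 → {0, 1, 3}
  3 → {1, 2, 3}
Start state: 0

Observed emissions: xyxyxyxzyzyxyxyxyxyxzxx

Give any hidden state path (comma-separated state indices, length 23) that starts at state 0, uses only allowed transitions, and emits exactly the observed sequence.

0,2,0,2,1,2,1,3,2,3,2,0,2,0,2,1,2,0,2,0,3,1,0

  t0 'x' -> {0,1}, take 0 (start)
  t1 'y' -> {2}, take 2 (0->2 ok)
  t2 'x' -> {0,1}, take 0 (2->0 ok)
  t3 'y' -> {2}, take 2 (0->2 ok)
  t4 'x' -> {0,1}, take 1 (2->1 ok)
  t5 'y' -> {2}, take 2 (1->2 ok)
  t6 'x' -> {0,1}, take 1 (2->1 ok)
  t7 'z' -> {3}, take 3 (1->3 ok)
  t8 'y' -> {2}, take 2 (3->2 ok)
  t9 'z' -> {3}, take 3 (2->3 ok)
  t10 'y' -> {2}, take 2 (3->2 ok)
  t11 'x' -> {0,1}, take 0 (2->0 ok)
  t12 'y' -> {2}, take 2 (0->2 ok)
  t13 'x' -> {0,1}, take 0 (2->0 ok)
  t14 'y' -> {2}, take 2 (0->2 ok)
  t15 'x' -> {0,1}, take 1 (2->1 ok)
  t16 'y' -> {2}, take 2 (1->2 ok)
  t17 'x' -> {0,1}, take 0 (2->0 ok)
  t18 'y' -> {2}, take 2 (0->2 ok)
  t19 'x' -> {0,1}, take 0 (2->0 ok)
  t20 'z' -> {3}, take 3 (0->3 ok)
  t21 'x' -> {0,1}, take 1 (3->1 ok)
  t22 'x' -> {0,1}, take 0 (1->0 ok)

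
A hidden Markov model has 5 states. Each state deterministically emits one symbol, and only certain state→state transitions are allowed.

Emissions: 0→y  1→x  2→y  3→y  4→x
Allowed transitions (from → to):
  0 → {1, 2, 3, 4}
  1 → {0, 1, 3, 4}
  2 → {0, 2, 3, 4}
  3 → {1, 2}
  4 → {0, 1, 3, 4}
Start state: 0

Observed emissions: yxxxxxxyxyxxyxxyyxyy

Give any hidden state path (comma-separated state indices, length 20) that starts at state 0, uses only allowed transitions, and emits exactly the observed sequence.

0,1,4,1,4,4,4,0,4,3,1,4,3,1,4,3,2,4,3,2

  0: obs=y cand={0,2,3} pick 0 [start]
  1: obs=x cand={1,4} pick 1 [0->1 ok]
  2: obs=x cand={1,4} pick 4 [1->4 ok]
  3: obs=x cand={1,4} pick 1 [4->1 ok]
  4: obs=x cand={1,4} pick 4 [1->4 ok]
  5: obs=x cand={1,4} pick 4 [4->4 ok]
  6: obs=x cand={1,4} pick 4 [4->4 ok]
  7: obs=y cand={0,2,3} pick 0 [4->0 ok]
  8: obs=x cand={1,4} pick 4 [0->4 ok]
  9: obs=y cand={0,2,3} pick 3 [4->3 ok]
  10: obs=x cand={1,4} pick 1 [3->1 ok]
  11: obs=x cand={1,4} pick 4 [1->4 ok]
  12: obs=y cand={0,2,3} pick 3 [4->3 ok]
  13: obs=x cand={1,4} pick 1 [3->1 ok]
  14: obs=x cand={1,4} pick 4 [1->4 ok]
  15: obs=y cand={0,2,3} pick 3 [4->3 ok]
  16: obs=y cand={0,2,3} pick 2 [3->2 ok]
  17: obs=x cand={1,4} pick 4 [2->4 ok]
  18: obs=y cand={0,2,3} pick 3 [4->3 ok]
  19: obs=y cand={0,2,3} pick 2 [3->2 ok]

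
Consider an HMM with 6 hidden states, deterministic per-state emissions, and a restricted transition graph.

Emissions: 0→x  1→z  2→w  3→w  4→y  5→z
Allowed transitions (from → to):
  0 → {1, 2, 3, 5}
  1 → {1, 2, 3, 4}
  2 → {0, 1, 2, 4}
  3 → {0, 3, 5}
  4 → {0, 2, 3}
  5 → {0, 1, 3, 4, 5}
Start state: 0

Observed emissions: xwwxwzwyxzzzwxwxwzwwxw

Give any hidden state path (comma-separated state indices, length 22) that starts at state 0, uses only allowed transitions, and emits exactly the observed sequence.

0,2,2,0,2,1,2,4,0,1,1,1,3,0,3,0,2,1,2,2,0,3

  t0 'x' -> {0}, take 0 (start)
  t1 'w' -> {2,3}, take 2 (0->2 ok)
  t2 'w' -> {2,3}, take 2 (2->2 ok)
  t3 'x' -> {0}, take 0 (2->0 ok)
  t4 'w' -> {2,3}, take 2 (0->2 ok)
  t5 'z' -> {1,5}, take 1 (2->1 ok)
  t6 'w' -> {2,3}, take 2 (1->2 ok)
  t7 'y' -> {4}, take 4 (2->4 ok)
  t8 'x' -> {0}, take 0 (4->0 ok)
  t9 'z' -> {1,5}, take 1 (0->1 ok)
  t10 'z' -> {1,5}, take 1 (1->1 ok)
  t11 'z' -> {1,5}, take 1 (1->1 ok)
  t12 'w' -> {2,3}, take 3 (1->3 ok)
  t13 'x' -> {0}, take 0 (3->0 ok)
  t14 'w' -> {2,3}, take 3 (0->3 ok)
  t15 'x' -> {0}, take 0 (3->0 ok)
  t16 'w' -> {2,3}, take 2 (0->2 ok)
  t17 'z' -> {1,5}, take 1 (2->1 ok)
  t18 'w' -> {2,3}, take 2 (1->2 ok)
  t19 'w' -> {2,3}, take 2 (2->2 ok)
  t20 'x' -> {0}, take 0 (2->0 ok)
  t21 'w' -> {2,3}, take 3 (0->3 ok)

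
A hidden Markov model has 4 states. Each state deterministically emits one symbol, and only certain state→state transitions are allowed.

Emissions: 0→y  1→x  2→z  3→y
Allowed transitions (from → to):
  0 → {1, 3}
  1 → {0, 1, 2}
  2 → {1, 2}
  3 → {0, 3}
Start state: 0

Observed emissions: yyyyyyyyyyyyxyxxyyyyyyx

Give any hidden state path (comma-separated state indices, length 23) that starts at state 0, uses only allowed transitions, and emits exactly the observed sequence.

  0: obs=y cand={0,3} pick 0 [start]
  1: obs=y cand={0,3} pick 3 [0->3 ok]
  2: obs=y cand={0,3} pick 3 [3->3 ok]
  3: obs=y cand={0,3} pick 3 [3->3 ok]
  4: obs=y cand={0,3} pick 0 [3->0 ok]
  5: obs=y cand={0,3} pick 3 [0->3 ok]
  6: obs=y cand={0,3} pick 3 [3->3 ok]
  7: obs=y cand={0,3} pick 0 [3->0 ok]
  8: obs=y cand={0,3} pick 3 [0->3 ok]
  9: obs=y cand={0,3} pick 3 [3->3 ok]
  10: obs=y cand={0,3} pick 3 [3->3 ok]
  11: obs=y cand={0,3} pick 0 [3->0 ok]
  12: obs=x cand={1} pick 1 [0->1 ok]
  13: obs=y cand={0,3} pick 0 [1->0 ok]
  14: obs=x cand={1} pick 1 [0->1 ok]
  15: obs=x cand={1} pick 1 [1->1 ok]
  16: obs=y cand={0,3} pick 0 [1->0 ok]
  17: obs=y cand={0,3} pick 3 [0->3 ok]
  18: obs=y cand={0,3} pick 3 [3->3 ok]
  19: obs=y cand={0,3} pick 0 [3->0 ok]
  20: obs=y cand={0,3} pick 3 [0->3 ok]
  21: obs=y cand={0,3} pick 0 [3->0 ok]
  22: obs=x cand={1} pick 1 [0->1 ok]

0,3,3,3,0,3,3,0,3,3,3,0,1,0,1,1,0,3,3,0,3,0,1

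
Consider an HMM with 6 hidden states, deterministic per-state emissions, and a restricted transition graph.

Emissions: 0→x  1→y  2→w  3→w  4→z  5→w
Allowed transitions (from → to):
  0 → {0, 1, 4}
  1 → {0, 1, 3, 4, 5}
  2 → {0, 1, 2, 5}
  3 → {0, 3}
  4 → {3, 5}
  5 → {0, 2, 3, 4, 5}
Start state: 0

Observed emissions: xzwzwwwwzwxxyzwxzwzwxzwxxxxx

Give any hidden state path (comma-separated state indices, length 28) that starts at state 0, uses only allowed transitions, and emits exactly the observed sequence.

0,4,5,4,5,5,2,5,4,3,0,0,1,4,3,0,4,5,4,3,0,4,3,0,0,0,0,0

  t0 'x' -> {0}, take 0 (start)
  t1 'z' -> {4}, take 4 (0->4 ok)
  t2 'w' -> {2,3,5}, take 5 (4->5 ok)
  t3 'z' -> {4}, take 4 (5->4 ok)
  t4 'w' -> {2,3,5}, take 5 (4->5 ok)
  t5 'w' -> {2,3,5}, take 5 (5->5 ok)
  t6 'w' -> {2,3,5}, take 2 (5->2 ok)
  t7 'w' -> {2,3,5}, take 5 (2->5 ok)
  t8 'z' -> {4}, take 4 (5->4 ok)
  t9 'w' -> {2,3,5}, take 3 (4->3 ok)
  t10 'x' -> {0}, take 0 (3->0 ok)
  t11 'x' -> {0}, take 0 (0->0 ok)
  t12 'y' -> {1}, take 1 (0->1 ok)
  t13 'z' -> {4}, take 4 (1->4 ok)
  t14 'w' -> {2,3,5}, take 3 (4->3 ok)
  t15 'x' -> {0}, take 0 (3->0 ok)
  t16 'z' -> {4}, take 4 (0->4 ok)
  t17 'w' -> {2,3,5}, take 5 (4->5 ok)
  t18 'z' -> {4}, take 4 (5->4 ok)
  t19 'w' -> {2,3,5}, take 3 (4->3 ok)
  t20 'x' -> {0}, take 0 (3->0 ok)
  t21 'z' -> {4}, take 4 (0->4 ok)
  t22 'w' -> {2,3,5}, take 3 (4->3 ok)
  t23 'x' -> {0}, take 0 (3->0 ok)
  t24 'x' -> {0}, take 0 (0->0 ok)
  t25 'x' -> {0}, take 0 (0->0 ok)
  t26 'x' -> {0}, take 0 (0->0 ok)
  t27 'x' -> {0}, take 0 (0->0 ok)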